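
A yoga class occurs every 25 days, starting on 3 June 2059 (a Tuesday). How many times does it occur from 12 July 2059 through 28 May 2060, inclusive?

Occurrences land 25·i days after 3 June 2059 for i = 0, 1, 2, …
12 July 2059 is 39 days after the start; 39 ÷ 25 = 1 remainder 14; since the remainder is 14, round up to i = 2. First occurrence in the window: #3 on 23 July 2059 (2×25 = 50 days in).
28 May 2060 is 360 days after the start; 360 ÷ 25 = 14 remainder 10. Last occurrence in the window: #15 on 18 May 2060.
Occurrences #3 through #15: 13 in total.

13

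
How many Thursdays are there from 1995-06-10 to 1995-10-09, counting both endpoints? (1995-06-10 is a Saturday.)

1995-06-10 is a Saturday; the first Thursday on or after it is 1995-06-15 (5 days later).
From 1995-06-15 to 1995-10-09: 15 + 31 + 31 + 30 + 9 = 116 days (rest of June, July, August, September, October).
116 ÷ 7 = 16 full weeks with remainder 4, so 16 more Thursdays after the first → 17.

17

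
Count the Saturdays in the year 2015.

52

2015-01-01 is a Thursday; the first Saturday on or after it is 2015-01-03 (2 days later).
From 2015-01-03 to 2015-12-31: 28 + 28 + 31 + 30 + 31 + 30 + 31 + 31 + 30 + 31 + 30 + 31 = 362 days (rest of January, February, March, April, May, June, July, August, September, October, November, December).
362 ÷ 7 = 51 full weeks with remainder 5, so 51 more Saturdays after the first → 52.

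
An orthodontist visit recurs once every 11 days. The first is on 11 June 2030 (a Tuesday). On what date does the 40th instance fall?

14 August 2031

The 40th occurrence is 39 intervals after the first: 39 × 11 = 429 days after 11 June 2030.
June has 30 days — 19 days to the end of June leaves 410.
From end of June to end of 2030 is 184 days (226 left).
January has 31 days (195 left).
February has 28 days (167 left).
March has 31 days (136 left).
April has 30 days (106 left).
May has 31 days (75 left).
June has 30 days (45 left).
July has 31 days (14 left).
14 days into August → 14 August 2031.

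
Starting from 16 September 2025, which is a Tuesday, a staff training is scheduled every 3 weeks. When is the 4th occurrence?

18 November 2025

The 4th occurrence is 3 intervals after the first: 3 × 21 = 63 days after 16 September 2025.
September has 30 days — 14 days to the end of September leaves 49.
October has 31 days (18 left).
18 days into November → 18 November 2025.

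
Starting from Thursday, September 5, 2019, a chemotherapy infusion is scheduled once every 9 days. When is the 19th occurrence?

The 19th occurrence is 18 intervals after the first: 18 × 9 = 162 days after September 5, 2019.
September has 30 days — 25 days to the end of September leaves 137.
October has 31 days (106 left).
November has 30 days (76 left).
December has 31 days (45 left).
January has 31 days (14 left).
14 days into February → February 14, 2020.

February 14, 2020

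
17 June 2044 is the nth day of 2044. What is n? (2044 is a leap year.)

169

Days in months before June: 31 + 29 + 31 + 30 + 31 = 152.
Plus 17 days into June → day 169.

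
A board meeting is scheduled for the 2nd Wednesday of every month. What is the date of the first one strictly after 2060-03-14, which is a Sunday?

2060-04-14

March 2060 starts on a Monday; its first Wednesday is the 3rd, so the 2nd Wednesday is the 10th — 2060-03-10.
That is not after 2060-03-14, so look at April 2060.
April 2060 starts on a Thursday; its first Wednesday is the 7th, so the 2nd Wednesday is the 14th — 2060-04-14.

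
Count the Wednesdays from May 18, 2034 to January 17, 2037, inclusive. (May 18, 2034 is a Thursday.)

May 18, 2034 is a Thursday; the first Wednesday on or after it is May 24, 2034 (6 days later).
From May 24, 2034 to January 17, 2037: 221 + 365 + 366 + 17 = 969 days (rest of 2034, 2035, 2036, to January 17, 2037 in 2037).
969 ÷ 7 = 138 full weeks with remainder 3, so 138 more Wednesdays after the first → 139.

139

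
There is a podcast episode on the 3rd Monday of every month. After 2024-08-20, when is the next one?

August 2024 starts on a Thursday; its first Monday is the 5th, so the 3rd Monday is the 19th — 2024-08-19.
That is not after 2024-08-20, so look at September 2024.
September 2024 starts on a Sunday; its first Monday is the 2nd, so the 3rd Monday is the 16th — 2024-09-16.

2024-09-16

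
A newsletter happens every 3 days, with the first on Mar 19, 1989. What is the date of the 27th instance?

The 27th occurrence is 26 intervals after the first: 26 × 3 = 78 days after Mar 19, 1989.
Mar has 31 days — 12 days to the end of Mar leaves 66.
Apr has 30 days (36 left).
May has 31 days (5 left).
5 days into Jun → Jun 5, 1989.

Jun 5, 1989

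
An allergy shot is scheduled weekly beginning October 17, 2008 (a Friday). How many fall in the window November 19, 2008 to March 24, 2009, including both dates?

Occurrences land 7·i days after October 17, 2008 for i = 0, 1, 2, …
November 19, 2008 is 33 days after the start; 33 ÷ 7 = 4 remainder 5; since the remainder is 5, round up to i = 5. First occurrence in the window: #6 on November 21, 2008 (5×7 = 35 days in).
March 24, 2009 is 158 days after the start; 158 ÷ 7 = 22 remainder 4. Last occurrence in the window: #23 on March 20, 2009.
Occurrences #6 through #23: 18 in total.

18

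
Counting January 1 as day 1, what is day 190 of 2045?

2045-07-09

January has 31 days (190 − 31 = 159 remain).
February has 28 days (159 − 28 = 131 remain).
March has 31 days (131 − 31 = 100 remain).
April has 30 days (100 − 30 = 70 remain).
May has 31 days (70 − 31 = 39 remain).
June has 30 days (39 − 30 = 9 remain).
9 into July → July 9.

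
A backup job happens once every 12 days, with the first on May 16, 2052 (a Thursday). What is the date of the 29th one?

Apr 17, 2053

The 29th occurrence is 28 intervals after the first: 28 × 12 = 336 days after May 16, 2052.
May has 31 days — 15 days to the end of May leaves 321.
Jun has 30 days (291 left).
Jul has 31 days (260 left).
Aug has 31 days (229 left).
Sep has 30 days (199 left).
Oct has 31 days (168 left).
Nov has 30 days (138 left).
Dec has 31 days (107 left).
Jan has 31 days (76 left).
Feb has 28 days (48 left).
Mar has 31 days (17 left).
17 days into Apr → Apr 17, 2053.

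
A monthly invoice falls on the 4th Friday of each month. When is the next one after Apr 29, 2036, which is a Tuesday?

Apr 2036 starts on a Tuesday; its first Friday is the 4th, so the 4th Friday is the 25th — Apr 25, 2036.
That is not after Apr 29, 2036, so look at May 2036.
May 2036 starts on a Thursday; its first Friday is the 2nd, so the 4th Friday is the 23rd — May 23, 2036.

May 23, 2036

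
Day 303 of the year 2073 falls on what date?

January has 31 days (303 − 31 = 272 remain).
February has 28 days (272 − 28 = 244 remain).
March has 31 days (244 − 31 = 213 remain).
April has 30 days (213 − 30 = 183 remain).
May has 31 days (183 − 31 = 152 remain).
June has 30 days (152 − 30 = 122 remain).
July has 31 days (122 − 31 = 91 remain).
August has 31 days (91 − 31 = 60 remain).
September has 30 days (60 − 30 = 30 remain).
30 into October → October 30.

October 30, 2073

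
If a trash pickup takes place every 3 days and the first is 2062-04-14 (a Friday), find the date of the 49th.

The 49th occurrence is 48 intervals after the first: 48 × 3 = 144 days after 2062-04-14.
April has 30 days — 16 days to the end of April leaves 128.
May has 31 days (97 left).
June has 30 days (67 left).
July has 31 days (36 left).
August has 31 days (5 left).
5 days into September → 2062-09-05.

2062-09-05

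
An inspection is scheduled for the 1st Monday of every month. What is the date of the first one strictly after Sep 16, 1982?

Sep 1982 starts on a Wednesday, so its 1st Monday is Sep 6, 1982 (5 days in).
That is not after Sep 16, 1982, so look at Oct 1982.
Oct 1982 starts on a Friday, so its 1st Monday is Oct 4, 1982 (3 days in).

Oct 4, 1982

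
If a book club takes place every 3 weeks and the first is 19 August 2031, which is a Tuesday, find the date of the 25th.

4 January 2033

The 25th occurrence is 24 intervals after the first: 24 × 21 = 504 days after 19 August 2031.
August has 31 days — 12 days to the end of August leaves 492.
From end of August to end of 2031 is 122 days (370 left).
2032 has 366 days (4 left).
4 days into January → 4 January 2033.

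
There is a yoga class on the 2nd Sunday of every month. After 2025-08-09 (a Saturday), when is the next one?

2025-08-10

August 2025 starts on a Friday; its first Sunday is the 3rd, so the 2nd Sunday is the 10th — 2025-08-10.
2025-08-10 is after 2025-08-09, so that is the next one.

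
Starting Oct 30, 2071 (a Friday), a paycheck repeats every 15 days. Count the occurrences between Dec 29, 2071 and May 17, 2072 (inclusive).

10

Occurrences land 15·i days after Oct 30, 2071 for i = 0, 1, 2, …
Dec 29, 2071 is 60 days after the start; 60 ÷ 15 = 4 remainder 0. First occurrence in the window: #5 on Dec 29, 2071 (4×15 = 60 days in).
May 17, 2072 is 200 days after the start; 200 ÷ 15 = 13 remainder 5. Last occurrence in the window: #14 on May 12, 2072.
Occurrences #5 through #14: 10 in total.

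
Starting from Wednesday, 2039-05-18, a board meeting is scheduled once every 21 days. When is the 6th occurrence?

2039-08-31

The 6th occurrence is 5 intervals after the first: 5 × 21 = 105 days after 2039-05-18.
May has 31 days — 13 days to the end of May leaves 92.
June has 30 days (62 left).
July has 31 days (31 left).
31 days into August → 2039-08-31.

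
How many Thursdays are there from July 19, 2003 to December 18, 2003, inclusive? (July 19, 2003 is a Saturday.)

22

July 19, 2003 is a Saturday; the first Thursday on or after it is July 24, 2003 (5 days later).
From July 24, 2003 to December 18, 2003: 7 + 31 + 30 + 31 + 30 + 18 = 147 days (rest of July, August, September, October, November, December).
147 ÷ 7 = 21 full weeks with remainder 0, so 21 more Thursdays after the first → 22.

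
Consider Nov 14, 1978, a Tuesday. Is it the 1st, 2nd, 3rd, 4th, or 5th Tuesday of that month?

Day 14 falls in week ⌈14/7⌉ of the month.
Days 1–7 hold the 1st Tuesday, 8–14 the 2nd, 15–21 the 3rd, 22–28 the 4th, 29–31 the 5th.
14 is in the range for the 2nd.

2nd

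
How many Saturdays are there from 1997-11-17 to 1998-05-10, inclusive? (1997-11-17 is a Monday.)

1997-11-17 is a Monday; the first Saturday on or after it is 1997-11-22 (5 days later).
From 1997-11-22 to 1998-05-10: 8 + 31 + 31 + 28 + 31 + 30 + 10 = 169 days (rest of November, December, January, February, March, April, May).
169 ÷ 7 = 24 full weeks with remainder 1, so 24 more Saturdays after the first → 25.

25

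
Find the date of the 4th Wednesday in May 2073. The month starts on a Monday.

May 24, 2073

May 2073 begins on a Monday, so the first Wednesday is May 3 (2 days later).
The 4th Wednesday is 3 weeks later: 3 + 21 = 24.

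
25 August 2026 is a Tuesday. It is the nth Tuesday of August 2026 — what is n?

4th

Day 25 falls in week ⌈25/7⌉ of the month.
Days 1–7 hold the 1st Tuesday, 8–14 the 2nd, 15–21 the 3rd, 22–28 the 4th, 29–31 the 5th.
25 is in the range for the 4th.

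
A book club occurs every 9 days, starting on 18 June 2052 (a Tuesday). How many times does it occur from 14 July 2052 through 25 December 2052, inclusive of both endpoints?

19

Occurrences land 9·i days after 18 June 2052 for i = 0, 1, 2, …
14 July 2052 is 26 days after the start; 26 ÷ 9 = 2 remainder 8; since the remainder is 8, round up to i = 3. First occurrence in the window: #4 on 15 July 2052 (3×9 = 27 days in).
25 December 2052 is 190 days after the start; 190 ÷ 9 = 21 remainder 1. Last occurrence in the window: #22 on 24 December 2052.
Occurrences #4 through #22: 19 in total.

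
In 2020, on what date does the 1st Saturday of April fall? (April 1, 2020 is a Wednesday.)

April 2020 begins on a Wednesday, so the first Saturday is April 4 (3 days later).

4 April 2020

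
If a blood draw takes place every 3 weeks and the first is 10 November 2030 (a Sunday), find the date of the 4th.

12 January 2031

The 4th occurrence is 3 intervals after the first: 3 × 21 = 63 days after 10 November 2030.
November has 30 days — 20 days to the end of November leaves 43.
December has 31 days (12 left).
12 days into January → 12 January 2031.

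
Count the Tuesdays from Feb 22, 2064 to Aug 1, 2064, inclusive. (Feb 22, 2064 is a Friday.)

Feb 22, 2064 is a Friday; the first Tuesday on or after it is Feb 26, 2064 (4 days later).
From Feb 26, 2064 to Aug 1, 2064: 3 + 31 + 30 + 31 + 30 + 31 + 1 = 157 days (rest of Feb, Mar, Apr, May, Jun, Jul, Aug).
157 ÷ 7 = 22 full weeks with remainder 3, so 22 more Tuesdays after the first → 23.

23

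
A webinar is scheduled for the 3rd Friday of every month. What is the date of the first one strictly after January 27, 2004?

January 2004 starts on a Thursday; its first Friday is the 2nd, so the 3rd Friday is the 16th — January 16, 2004.
That is not after January 27, 2004, so look at February 2004.
February 2004 starts on a Sunday; its first Friday is the 6th, so the 3rd Friday is the 20th — February 20, 2004.

February 20, 2004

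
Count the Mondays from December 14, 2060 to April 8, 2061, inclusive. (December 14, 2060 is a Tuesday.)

16

December 14, 2060 is a Tuesday; the first Monday on or after it is December 20, 2060 (6 days later).
From December 20, 2060 to April 8, 2061: 11 + 31 + 28 + 31 + 8 = 109 days (rest of December, January, February, March, April).
109 ÷ 7 = 15 full weeks with remainder 4, so 15 more Mondays after the first → 16.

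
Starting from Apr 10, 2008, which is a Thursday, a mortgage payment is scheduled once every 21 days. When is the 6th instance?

The 6th occurrence is 5 intervals after the first: 5 × 21 = 105 days after Apr 10, 2008.
Apr has 30 days — 20 days to the end of Apr leaves 85.
May has 31 days (54 left).
Jun has 30 days (24 left).
24 days into Jul → Jul 24, 2008.

Jul 24, 2008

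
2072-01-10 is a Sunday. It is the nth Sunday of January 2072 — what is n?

Day 10 falls in week ⌈10/7⌉ of the month.
Days 1–7 hold the 1st Sunday, 8–14 the 2nd, 15–21 the 3rd, 22–28 the 4th, 29–31 the 5th.
10 is in the range for the 2nd.

2nd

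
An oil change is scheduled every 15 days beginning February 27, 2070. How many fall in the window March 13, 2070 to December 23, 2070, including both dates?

Occurrences land 15·i days after February 27, 2070 for i = 0, 1, 2, …
March 13, 2070 is 14 days after the start; 14 ÷ 15 = 0 remainder 14; since the remainder is 14, round up to i = 1. First occurrence in the window: #2 on March 14, 2070 (1×15 = 15 days in).
December 23, 2070 is 299 days after the start; 299 ÷ 15 = 19 remainder 14. Last occurrence in the window: #20 on December 9, 2070.
Occurrences #2 through #20: 19 in total.

19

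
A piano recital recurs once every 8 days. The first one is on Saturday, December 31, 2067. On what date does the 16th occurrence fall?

April 29, 2068

The 16th occurrence is 15 intervals after the first: 15 × 8 = 120 days after December 31, 2067.
December has 31 days — 0 days to the end of December leaves 120.
January has 31 days (89 left).
February has 29 days (60 left).
March has 31 days (29 left).
29 days into April → April 29, 2068.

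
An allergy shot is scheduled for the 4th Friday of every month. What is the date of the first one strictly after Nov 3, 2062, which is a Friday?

Nov 24, 2062

Nov 2062 starts on a Wednesday; its first Friday is the 3rd, so the 4th Friday is the 24th — Nov 24, 2062.
Nov 24, 2062 is after Nov 3, 2062, so that is the next one.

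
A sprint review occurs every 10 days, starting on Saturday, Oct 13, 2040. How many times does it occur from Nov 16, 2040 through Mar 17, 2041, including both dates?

Occurrences land 10·i days after Oct 13, 2040 for i = 0, 1, 2, …
Nov 16, 2040 is 34 days after the start; 34 ÷ 10 = 3 remainder 4; since the remainder is 4, round up to i = 4. First occurrence in the window: #5 on Nov 22, 2040 (4×10 = 40 days in).
Mar 17, 2041 is 155 days after the start; 155 ÷ 10 = 15 remainder 5. Last occurrence in the window: #16 on Mar 12, 2041.
Occurrences #5 through #16: 12 in total.

12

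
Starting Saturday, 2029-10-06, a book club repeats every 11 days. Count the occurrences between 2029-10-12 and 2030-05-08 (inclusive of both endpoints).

Occurrences land 11·i days after 2029-10-06 for i = 0, 1, 2, …
2029-10-12 is 6 days after the start; 6 ÷ 11 = 0 remainder 6; since the remainder is 6, round up to i = 1. First occurrence in the window: #2 on 2029-10-17 (1×11 = 11 days in).
2030-05-08 is 214 days after the start; 214 ÷ 11 = 19 remainder 5. Last occurrence in the window: #20 on 2030-05-03.
Occurrences #2 through #20: 19 in total.

19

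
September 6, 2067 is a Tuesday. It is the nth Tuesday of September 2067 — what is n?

1st

Day 6 falls in week ⌈6/7⌉ of the month.
Days 1–7 hold the 1st Tuesday, 8–14 the 2nd, 15–21 the 3rd, 22–28 the 4th, 29–31 the 5th.
6 is in the range for the 1st.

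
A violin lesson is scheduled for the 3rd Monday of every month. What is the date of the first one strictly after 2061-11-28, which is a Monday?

November 2061 starts on a Tuesday; its first Monday is the 7th, so the 3rd Monday is the 21st — 2061-11-21.
That is not after 2061-11-28, so look at December 2061.
December 2061 starts on a Thursday; its first Monday is the 5th, so the 3rd Monday is the 19th — 2061-12-19.

2061-12-19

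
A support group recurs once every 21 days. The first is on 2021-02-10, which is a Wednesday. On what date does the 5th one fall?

The 5th occurrence is 4 intervals after the first: 4 × 21 = 84 days after 2021-02-10.
February has 28 days — 18 days to the end of February leaves 66.
March has 31 days (35 left).
April has 30 days (5 left).
5 days into May → 2021-05-05.

2021-05-05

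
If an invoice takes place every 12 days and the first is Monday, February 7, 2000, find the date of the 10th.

May 25, 2000

The 10th occurrence is 9 intervals after the first: 9 × 12 = 108 days after February 7, 2000.
February has 29 days — 22 days to the end of February leaves 86.
March has 31 days (55 left).
April has 30 days (25 left).
25 days into May → May 25, 2000.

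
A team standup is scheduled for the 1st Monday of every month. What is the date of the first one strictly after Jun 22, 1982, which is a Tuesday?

Jun 1982 starts on a Tuesday, so its 1st Monday is Jun 7, 1982 (6 days in).
That is not after Jun 22, 1982, so look at Jul 1982.
Jul 1982 starts on a Thursday, so its 1st Monday is Jul 5, 1982 (4 days in).

Jul 5, 1982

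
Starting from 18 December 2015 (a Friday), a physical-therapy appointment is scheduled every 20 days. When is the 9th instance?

The 9th occurrence is 8 intervals after the first: 8 × 20 = 160 days after 18 December 2015.
December has 31 days — 13 days to the end of December leaves 147.
January has 31 days (116 left).
February has 29 days (87 left).
March has 31 days (56 left).
April has 30 days (26 left).
26 days into May → 26 May 2016.

26 May 2016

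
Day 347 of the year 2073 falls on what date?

January has 31 days (347 − 31 = 316 remain).
February has 28 days (316 − 28 = 288 remain).
March has 31 days (288 − 31 = 257 remain).
April has 30 days (257 − 30 = 227 remain).
May has 31 days (227 − 31 = 196 remain).
June has 30 days (196 − 30 = 166 remain).
July has 31 days (166 − 31 = 135 remain).
August has 31 days (135 − 31 = 104 remain).
September has 30 days (104 − 30 = 74 remain).
October has 31 days (74 − 31 = 43 remain).
November has 30 days (43 − 30 = 13 remain).
13 into December → December 13.

December 13, 2073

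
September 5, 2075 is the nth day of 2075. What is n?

248

Days in months before September: 31 + 28 + 31 + 30 + 31 + 30 + 31 + 31 = 243.
Plus 5 days into September → day 248.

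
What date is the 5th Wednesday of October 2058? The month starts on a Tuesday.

October 2058 begins on a Tuesday, so the first Wednesday is October 2 (1 day later).
The 5th Wednesday is 4 weeks later: 2 + 28 = 30.

30 October 2058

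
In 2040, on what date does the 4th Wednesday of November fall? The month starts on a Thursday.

2040-11-28

November 2040 begins on a Thursday, so the first Wednesday is November 7 (6 days later).
The 4th Wednesday is 3 weeks later: 7 + 21 = 28.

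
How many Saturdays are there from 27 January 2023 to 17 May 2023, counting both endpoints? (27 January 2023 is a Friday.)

16

27 January 2023 is a Friday; the first Saturday on or after it is 28 January 2023 (1 day later).
From 28 January 2023 to 17 May 2023: 3 + 28 + 31 + 30 + 17 = 109 days (rest of January, February, March, April, May).
109 ÷ 7 = 15 full weeks with remainder 4, so 15 more Saturdays after the first → 16.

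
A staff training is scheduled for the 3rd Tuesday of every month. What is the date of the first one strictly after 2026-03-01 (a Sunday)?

2026-03-17

March 2026 starts on a Sunday; its first Tuesday is the 3rd, so the 3rd Tuesday is the 17th — 2026-03-17.
2026-03-17 is after 2026-03-01, so that is the next one.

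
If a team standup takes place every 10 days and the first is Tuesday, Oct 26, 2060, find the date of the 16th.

The 16th occurrence is 15 intervals after the first: 15 × 10 = 150 days after Oct 26, 2060.
Oct has 31 days — 5 days to the end of Oct leaves 145.
Nov has 30 days (115 left).
Dec has 31 days (84 left).
Jan has 31 days (53 left).
Feb has 28 days (25 left).
25 days into Mar → Mar 25, 2061.

Mar 25, 2061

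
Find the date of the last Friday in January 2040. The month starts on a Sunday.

January 27, 2040

January 2040 begins on a Sunday, so the first Friday is January 6 (5 days later).
January 2040 has 31 days. Adding weeks: 6, 13, 20, 27 — the last one ≤ 31 is the 27th.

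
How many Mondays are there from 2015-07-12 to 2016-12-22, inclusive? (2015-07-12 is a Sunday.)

76

2015-07-12 is a Sunday; the first Monday on or after it is 2015-07-13 (1 day later).
From 2015-07-13 to 2016-12-22: 171 + 357 = 528 days (rest of 2015, to 2016-12-22 in 2016).
528 ÷ 7 = 75 full weeks with remainder 3, so 75 more Mondays after the first → 76.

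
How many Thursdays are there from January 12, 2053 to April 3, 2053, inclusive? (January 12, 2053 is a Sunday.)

12

January 12, 2053 is a Sunday; the first Thursday on or after it is January 16, 2053 (4 days later).
From January 16, 2053 to April 3, 2053: 15 + 28 + 31 + 3 = 77 days (rest of January, February, March, April).
77 ÷ 7 = 11 full weeks with remainder 0, so 11 more Thursdays after the first → 12.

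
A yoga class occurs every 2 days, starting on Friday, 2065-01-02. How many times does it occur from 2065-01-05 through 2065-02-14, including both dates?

20

Occurrences land 2·i days after 2065-01-02 for i = 0, 1, 2, …
2065-01-05 is 3 days after the start; 3 ÷ 2 = 1 remainder 1; since the remainder is 1, round up to i = 2. First occurrence in the window: #3 on 2065-01-06 (2×2 = 4 days in).
2065-02-14 is 43 days after the start; 43 ÷ 2 = 21 remainder 1. Last occurrence in the window: #22 on 2065-02-13.
Occurrences #3 through #22: 20 in total.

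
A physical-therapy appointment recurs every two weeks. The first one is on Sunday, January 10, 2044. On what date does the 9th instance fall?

The 9th occurrence is 8 intervals after the first: 8 × 14 = 112 days after January 10, 2044.
January has 31 days — 21 days to the end of January leaves 91.
February has 29 days (62 left).
March has 31 days (31 left).
April has 30 days (1 left).
1 day into May → May 1, 2044.

May 1, 2044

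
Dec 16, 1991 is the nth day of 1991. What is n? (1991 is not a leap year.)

350

Days in months before Dec: 31 + 28 + 31 + 30 + 31 + 30 + 31 + 31 + 30 + 31 + 30 = 334.
Plus 16 days into Dec → day 350.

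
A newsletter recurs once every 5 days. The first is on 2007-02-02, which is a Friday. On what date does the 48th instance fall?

2007-09-25

The 48th occurrence is 47 intervals after the first: 47 × 5 = 235 days after 2007-02-02.
February has 28 days — 26 days to the end of February leaves 209.
March has 31 days (178 left).
April has 30 days (148 left).
May has 31 days (117 left).
June has 30 days (87 left).
July has 31 days (56 left).
August has 31 days (25 left).
25 days into September → 2007-09-25.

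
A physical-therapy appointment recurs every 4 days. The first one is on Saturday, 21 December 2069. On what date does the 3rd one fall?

29 December 2069

The 3rd occurrence is 2 intervals after the first: 2 × 4 = 8 days after 21 December 2069.
8 days later is 29 December 2069.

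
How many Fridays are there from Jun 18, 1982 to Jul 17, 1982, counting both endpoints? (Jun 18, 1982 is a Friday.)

5

Jun 18, 1982 is a Friday; the first Friday on or after it is Jun 18, 1982.
From Jun 18, 1982 to Jul 17, 1982: 12 + 17 = 29 days (rest of Jun, Jul).
29 ÷ 7 = 4 full weeks with remainder 1, so 4 more Fridays after the first → 5.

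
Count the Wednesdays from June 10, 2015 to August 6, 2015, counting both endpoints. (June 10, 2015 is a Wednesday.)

June 10, 2015 is a Wednesday; the first Wednesday on or after it is June 10, 2015.
From June 10, 2015 to August 6, 2015: 20 + 31 + 6 = 57 days (rest of June, July, August).
57 ÷ 7 = 8 full weeks with remainder 1, so 8 more Wednesdays after the first → 9.

9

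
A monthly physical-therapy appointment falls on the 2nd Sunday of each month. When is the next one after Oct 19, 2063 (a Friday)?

Nov 11, 2063

Oct 2063 starts on a Monday; its first Sunday is the 7th, so the 2nd Sunday is the 14th — Oct 14, 2063.
That is not after Oct 19, 2063, so look at Nov 2063.
Nov 2063 starts on a Thursday; its first Sunday is the 4th, so the 2nd Sunday is the 11th — Nov 11, 2063.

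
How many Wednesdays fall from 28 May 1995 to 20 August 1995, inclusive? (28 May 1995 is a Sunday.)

12

28 May 1995 is a Sunday; the first Wednesday on or after it is 31 May 1995 (3 days later).
From 31 May 1995 to 20 August 1995: 0 + 30 + 31 + 20 = 81 days (rest of May, June, July, August).
81 ÷ 7 = 11 full weeks with remainder 4, so 11 more Wednesdays after the first → 12.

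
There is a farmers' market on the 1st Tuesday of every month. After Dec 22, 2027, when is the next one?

Dec 2027 starts on a Wednesday, so its 1st Tuesday is Dec 7, 2027 (6 days in).
That is not after Dec 22, 2027, so look at Jan 2028.
Jan 2028 starts on a Saturday, so its 1st Tuesday is Jan 4, 2028 (3 days in).

Jan 4, 2028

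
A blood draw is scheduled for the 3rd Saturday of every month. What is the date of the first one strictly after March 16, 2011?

March 19, 2011

March 2011 starts on a Tuesday; its first Saturday is the 5th, so the 3rd Saturday is the 19th — March 19, 2011.
March 19, 2011 is after March 16, 2011, so that is the next one.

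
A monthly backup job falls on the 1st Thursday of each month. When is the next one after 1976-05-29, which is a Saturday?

May 1976 starts on a Saturday, so its 1st Thursday is 1976-05-06 (5 days in).
That is not after 1976-05-29, so look at June 1976.
June 1976 starts on a Tuesday, so its 1st Thursday is 1976-06-03 (2 days in).

1976-06-03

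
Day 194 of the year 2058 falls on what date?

Jul 13, 2058

Jan has 31 days (194 − 31 = 163 remain).
Feb has 28 days (163 − 28 = 135 remain).
Mar has 31 days (135 − 31 = 104 remain).
Apr has 30 days (104 − 30 = 74 remain).
May has 31 days (74 − 31 = 43 remain).
Jun has 30 days (43 − 30 = 13 remain).
13 into Jul → Jul 13.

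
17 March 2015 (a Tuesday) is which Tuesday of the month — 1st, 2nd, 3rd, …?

3rd

Day 17 falls in week ⌈17/7⌉ of the month.
Days 1–7 hold the 1st Tuesday, 8–14 the 2nd, 15–21 the 3rd, 22–28 the 4th, 29–31 the 5th.
17 is in the range for the 3rd.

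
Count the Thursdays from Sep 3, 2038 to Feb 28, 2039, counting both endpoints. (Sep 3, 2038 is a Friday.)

25

Sep 3, 2038 is a Friday; the first Thursday on or after it is Sep 9, 2038 (6 days later).
From Sep 9, 2038 to Feb 28, 2039: 21 + 31 + 30 + 31 + 31 + 28 = 172 days (rest of Sep, Oct, Nov, Dec, Jan, Feb).
172 ÷ 7 = 24 full weeks with remainder 4, so 24 more Thursdays after the first → 25.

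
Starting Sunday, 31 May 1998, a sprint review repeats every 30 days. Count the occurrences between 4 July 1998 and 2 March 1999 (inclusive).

8

Occurrences land 30·i days after 31 May 1998 for i = 0, 1, 2, …
4 July 1998 is 34 days after the start; 34 ÷ 30 = 1 remainder 4; since the remainder is 4, round up to i = 2. First occurrence in the window: #3 on 30 July 1998 (2×30 = 60 days in).
2 March 1999 is 275 days after the start; 275 ÷ 30 = 9 remainder 5. Last occurrence in the window: #10 on 25 February 1999.
Occurrences #3 through #10: 8 in total.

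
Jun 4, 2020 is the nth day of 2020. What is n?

Days in months before Jun: 31 + 29 + 31 + 30 + 31 = 152.
Plus 4 days into Jun → day 156.

156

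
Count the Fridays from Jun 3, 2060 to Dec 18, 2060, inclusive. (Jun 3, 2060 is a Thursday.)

29

Jun 3, 2060 is a Thursday; the first Friday on or after it is Jun 4, 2060 (1 day later).
From Jun 4, 2060 to Dec 18, 2060: 26 + 31 + 31 + 30 + 31 + 30 + 18 = 197 days (rest of Jun, Jul, Aug, Sep, Oct, Nov, Dec).
197 ÷ 7 = 28 full weeks with remainder 1, so 28 more Fridays after the first → 29.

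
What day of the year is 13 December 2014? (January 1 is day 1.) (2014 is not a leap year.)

347

Days in months before December: 31 + 28 + 31 + 30 + 31 + 30 + 31 + 31 + 30 + 31 + 30 = 334.
Plus 13 days into December → day 347.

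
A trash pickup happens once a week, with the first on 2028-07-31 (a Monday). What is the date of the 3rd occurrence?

2028-08-14

The 3rd occurrence is 2 intervals after the first: 2 × 7 = 14 days after 2028-07-31.
July has 31 days — 0 days to the end of July leaves 14.
14 days into August → 2028-08-14.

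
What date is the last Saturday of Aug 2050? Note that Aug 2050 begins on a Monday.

Aug 2050 begins on a Monday, so the first Saturday is Aug 6 (5 days later).
Aug 2050 has 31 days. Adding weeks: 6, 13, 20, 27 — the last one ≤ 31 is the 27th.

Aug 27, 2050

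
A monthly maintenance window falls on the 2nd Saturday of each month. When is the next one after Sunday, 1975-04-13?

April 1975 starts on a Tuesday; its first Saturday is the 5th, so the 2nd Saturday is the 12th — 1975-04-12.
That is not after 1975-04-13, so look at May 1975.
May 1975 starts on a Thursday; its first Saturday is the 3rd, so the 2nd Saturday is the 10th — 1975-05-10.

1975-05-10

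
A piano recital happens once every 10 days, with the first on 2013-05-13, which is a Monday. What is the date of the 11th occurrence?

2013-08-21

The 11th occurrence is 10 intervals after the first: 10 × 10 = 100 days after 2013-05-13.
May has 31 days — 18 days to the end of May leaves 82.
June has 30 days (52 left).
July has 31 days (21 left).
21 days into August → 2013-08-21.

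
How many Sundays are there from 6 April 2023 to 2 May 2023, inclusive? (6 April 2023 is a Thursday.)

6 April 2023 is a Thursday; the first Sunday on or after it is 9 April 2023 (3 days later).
From 9 April 2023 to 2 May 2023: 21 + 2 = 23 days (rest of April, May).
23 ÷ 7 = 3 full weeks with remainder 2, so 3 more Sundays after the first → 4.

4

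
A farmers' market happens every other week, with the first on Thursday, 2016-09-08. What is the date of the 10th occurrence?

The 10th occurrence is 9 intervals after the first: 9 × 14 = 126 days after 2016-09-08.
September has 30 days — 22 days to the end of September leaves 104.
October has 31 days (73 left).
November has 30 days (43 left).
December has 31 days (12 left).
12 days into January → 2017-01-12.

2017-01-12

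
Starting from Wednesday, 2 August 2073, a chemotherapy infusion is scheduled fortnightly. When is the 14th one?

31 January 2074

The 14th occurrence is 13 intervals after the first: 13 × 14 = 182 days after 2 August 2073.
August has 31 days — 29 days to the end of August leaves 153.
September has 30 days (123 left).
October has 31 days (92 left).
November has 30 days (62 left).
December has 31 days (31 left).
31 days into January → 31 January 2074.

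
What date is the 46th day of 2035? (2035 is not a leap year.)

February 15, 2035

January has 31 days (46 − 31 = 15 remain).
15 into February → February 15.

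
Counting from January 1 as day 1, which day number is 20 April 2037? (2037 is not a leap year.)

Days in months before April: 31 + 28 + 31 = 90.
Plus 20 days into April → day 110.

110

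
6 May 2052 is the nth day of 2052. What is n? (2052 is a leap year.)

127

Days in months before May: 31 + 29 + 31 + 30 = 121.
Plus 6 days into May → day 127.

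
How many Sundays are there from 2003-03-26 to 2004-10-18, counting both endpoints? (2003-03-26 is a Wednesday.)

82

2003-03-26 is a Wednesday; the first Sunday on or after it is 2003-03-30 (4 days later).
From 2003-03-30 to 2004-10-18: 276 + 292 = 568 days (rest of 2003, to 2004-10-18 in 2004).
568 ÷ 7 = 81 full weeks with remainder 1, so 81 more Sundays after the first → 82.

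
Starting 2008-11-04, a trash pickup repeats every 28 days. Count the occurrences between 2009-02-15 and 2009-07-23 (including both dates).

Occurrences land 28·i days after 2008-11-04 for i = 0, 1, 2, …
2009-02-15 is 103 days after the start; 103 ÷ 28 = 3 remainder 19; since the remainder is 19, round up to i = 4. First occurrence in the window: #5 on 2009-02-24 (4×28 = 112 days in).
2009-07-23 is 261 days after the start; 261 ÷ 28 = 9 remainder 9. Last occurrence in the window: #10 on 2009-07-14.
Occurrences #5 through #10: 6 in total.

6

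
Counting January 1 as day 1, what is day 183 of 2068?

Jul 1, 2068

Jan has 31 days (183 − 31 = 152 remain).
Feb has 29 days (152 − 29 = 123 remain).
Mar has 31 days (123 − 31 = 92 remain).
Apr has 30 days (92 − 30 = 62 remain).
May has 31 days (62 − 31 = 31 remain).
Jun has 30 days (31 − 30 = 1 remain).
1 into Jul → Jul 1.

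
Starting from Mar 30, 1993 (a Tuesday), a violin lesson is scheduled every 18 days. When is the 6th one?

Jun 28, 1993

The 6th occurrence is 5 intervals after the first: 5 × 18 = 90 days after Mar 30, 1993.
Mar has 31 days — 1 day to the end of Mar leaves 89.
Apr has 30 days (59 left).
May has 31 days (28 left).
28 days into Jun → Jun 28, 1993.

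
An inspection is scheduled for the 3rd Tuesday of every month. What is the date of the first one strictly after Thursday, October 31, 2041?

October 2041 starts on a Tuesday; its first Tuesday is the 1st, so the 3rd Tuesday is the 15th — October 15, 2041.
That is not after October 31, 2041, so look at November 2041.
November 2041 starts on a Friday; its first Tuesday is the 5th, so the 3rd Tuesday is the 19th — November 19, 2041.

November 19, 2041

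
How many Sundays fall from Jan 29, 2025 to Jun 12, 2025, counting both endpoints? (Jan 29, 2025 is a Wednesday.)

19

Jan 29, 2025 is a Wednesday; the first Sunday on or after it is Feb 2, 2025 (4 days later).
From Feb 2, 2025 to Jun 12, 2025: 26 + 31 + 30 + 31 + 12 = 130 days (rest of Feb, Mar, Apr, May, Jun).
130 ÷ 7 = 18 full weeks with remainder 4, so 18 more Sundays after the first → 19.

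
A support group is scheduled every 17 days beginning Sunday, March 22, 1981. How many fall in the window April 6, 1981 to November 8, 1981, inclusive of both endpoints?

13

Occurrences land 17·i days after March 22, 1981 for i = 0, 1, 2, …
April 6, 1981 is 15 days after the start; 15 ÷ 17 = 0 remainder 15; since the remainder is 15, round up to i = 1. First occurrence in the window: #2 on April 8, 1981 (1×17 = 17 days in).
November 8, 1981 is 231 days after the start; 231 ÷ 17 = 13 remainder 10. Last occurrence in the window: #14 on October 29, 1981.
Occurrences #2 through #14: 13 in total.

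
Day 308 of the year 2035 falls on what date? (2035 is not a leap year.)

2035-11-04

January has 31 days (308 − 31 = 277 remain).
February has 28 days (277 − 28 = 249 remain).
March has 31 days (249 − 31 = 218 remain).
April has 30 days (218 − 30 = 188 remain).
May has 31 days (188 − 31 = 157 remain).
June has 30 days (157 − 30 = 127 remain).
July has 31 days (127 − 31 = 96 remain).
August has 31 days (96 − 31 = 65 remain).
September has 30 days (65 − 30 = 35 remain).
October has 31 days (35 − 31 = 4 remain).
4 into November → November 4.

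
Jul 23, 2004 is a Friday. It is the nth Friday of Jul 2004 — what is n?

Day 23 falls in week ⌈23/7⌉ of the month.
Days 1–7 hold the 1st Friday, 8–14 the 2nd, 15–21 the 3rd, 22–28 the 4th, 29–31 the 5th.
23 is in the range for the 4th.

4th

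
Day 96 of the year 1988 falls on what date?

1988-04-05

January has 31 days (96 − 31 = 65 remain).
February has 29 days (65 − 29 = 36 remain).
March has 31 days (36 − 31 = 5 remain).
5 into April → April 5.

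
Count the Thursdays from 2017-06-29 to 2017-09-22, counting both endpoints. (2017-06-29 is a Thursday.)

13

2017-06-29 is a Thursday; the first Thursday on or after it is 2017-06-29.
From 2017-06-29 to 2017-09-22: 1 + 31 + 31 + 22 = 85 days (rest of June, July, August, September).
85 ÷ 7 = 12 full weeks with remainder 1, so 12 more Thursdays after the first → 13.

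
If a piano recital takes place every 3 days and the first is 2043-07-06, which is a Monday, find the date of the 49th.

The 49th occurrence is 48 intervals after the first: 48 × 3 = 144 days after 2043-07-06.
July has 31 days — 25 days to the end of July leaves 119.
August has 31 days (88 left).
September has 30 days (58 left).
October has 31 days (27 left).
27 days into November → 2043-11-27.

2043-11-27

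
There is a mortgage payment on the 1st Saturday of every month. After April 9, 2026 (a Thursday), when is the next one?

May 2, 2026

April 2026 starts on a Wednesday, so its 1st Saturday is April 4, 2026 (3 days in).
That is not after April 9, 2026, so look at May 2026.
May 2026 starts on a Friday, so its 1st Saturday is May 2, 2026 (1 day in).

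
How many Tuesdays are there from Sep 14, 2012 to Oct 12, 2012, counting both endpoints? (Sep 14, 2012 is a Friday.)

4

Sep 14, 2012 is a Friday; the first Tuesday on or after it is Sep 18, 2012 (4 days later).
From Sep 18, 2012 to Oct 12, 2012: 12 + 12 = 24 days (rest of Sep, Oct).
24 ÷ 7 = 3 full weeks with remainder 3, so 3 more Tuesdays after the first → 4.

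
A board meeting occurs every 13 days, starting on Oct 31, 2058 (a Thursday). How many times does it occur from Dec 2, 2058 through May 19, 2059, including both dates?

Occurrences land 13·i days after Oct 31, 2058 for i = 0, 1, 2, …
Dec 2, 2058 is 32 days after the start; 32 ÷ 13 = 2 remainder 6; since the remainder is 6, round up to i = 3. First occurrence in the window: #4 on Dec 9, 2058 (3×13 = 39 days in).
May 19, 2059 is 200 days after the start; 200 ÷ 13 = 15 remainder 5. Last occurrence in the window: #16 on May 14, 2059.
Occurrences #4 through #16: 13 in total.

13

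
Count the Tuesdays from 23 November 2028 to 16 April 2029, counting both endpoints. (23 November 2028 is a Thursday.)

23 November 2028 is a Thursday; the first Tuesday on or after it is 28 November 2028 (5 days later).
From 28 November 2028 to 16 April 2029: 2 + 31 + 31 + 28 + 31 + 16 = 139 days (rest of November, December, January, February, March, April).
139 ÷ 7 = 19 full weeks with remainder 6, so 19 more Tuesdays after the first → 20.

20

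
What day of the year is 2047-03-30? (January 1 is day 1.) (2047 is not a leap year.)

89

Days in months before March: 31 + 28 = 59.
Plus 30 days into March → day 89.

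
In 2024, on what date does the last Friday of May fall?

May 2024 begins on a Wednesday, so the first Friday is May 3 (2 days later).
May 2024 has 31 days. Adding weeks: 3, 10, 17, 24, 31 — the last one ≤ 31 is the 31st.

2024-05-31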